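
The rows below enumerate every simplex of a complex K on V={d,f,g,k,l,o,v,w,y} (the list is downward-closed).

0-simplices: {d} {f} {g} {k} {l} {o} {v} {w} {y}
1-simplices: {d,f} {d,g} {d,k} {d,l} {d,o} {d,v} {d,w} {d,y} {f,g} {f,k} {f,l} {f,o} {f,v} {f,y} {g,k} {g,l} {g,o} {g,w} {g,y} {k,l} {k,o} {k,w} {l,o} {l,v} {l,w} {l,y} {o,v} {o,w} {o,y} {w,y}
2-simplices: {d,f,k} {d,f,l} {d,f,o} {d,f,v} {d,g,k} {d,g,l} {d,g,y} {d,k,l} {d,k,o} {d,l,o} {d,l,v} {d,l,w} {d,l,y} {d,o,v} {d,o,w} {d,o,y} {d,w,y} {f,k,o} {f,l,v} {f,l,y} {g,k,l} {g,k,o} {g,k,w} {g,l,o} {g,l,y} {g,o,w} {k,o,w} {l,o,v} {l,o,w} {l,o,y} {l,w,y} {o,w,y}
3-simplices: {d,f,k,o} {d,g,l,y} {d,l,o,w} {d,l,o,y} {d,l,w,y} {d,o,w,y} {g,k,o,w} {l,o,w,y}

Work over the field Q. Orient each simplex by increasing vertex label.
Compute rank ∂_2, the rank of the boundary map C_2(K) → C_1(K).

n_0=9 n_1=30 n_2=32 n_3=8  [Q]
∂1: piv[df,dg,dk,dl,do,dv,dw,dy] rk=8  ker:fg,fk,fl,fo,fv,fy,gk,gl,go,gw,gy,kl,ko,kw,lo,lv,lw,ly,ov,ow,oy,wy
∂2: piv[dfk,dfl,dfo,dfv,dgk,dgl,dgy,dkl,dko,dlo,dlv,dlw,dly,dov,dow,doy,dwy,fly,gko,gkw,gow] rk=21  ker:fko,flv,gkl,glo,gly,kow,lov,low,loy,lwy,owy
∂3: piv[dfko,dgly,dlow,dloy,dlwy,dowy,gkow] rk=7  ker:lowy
rk∂_2=21

rank∂_2=21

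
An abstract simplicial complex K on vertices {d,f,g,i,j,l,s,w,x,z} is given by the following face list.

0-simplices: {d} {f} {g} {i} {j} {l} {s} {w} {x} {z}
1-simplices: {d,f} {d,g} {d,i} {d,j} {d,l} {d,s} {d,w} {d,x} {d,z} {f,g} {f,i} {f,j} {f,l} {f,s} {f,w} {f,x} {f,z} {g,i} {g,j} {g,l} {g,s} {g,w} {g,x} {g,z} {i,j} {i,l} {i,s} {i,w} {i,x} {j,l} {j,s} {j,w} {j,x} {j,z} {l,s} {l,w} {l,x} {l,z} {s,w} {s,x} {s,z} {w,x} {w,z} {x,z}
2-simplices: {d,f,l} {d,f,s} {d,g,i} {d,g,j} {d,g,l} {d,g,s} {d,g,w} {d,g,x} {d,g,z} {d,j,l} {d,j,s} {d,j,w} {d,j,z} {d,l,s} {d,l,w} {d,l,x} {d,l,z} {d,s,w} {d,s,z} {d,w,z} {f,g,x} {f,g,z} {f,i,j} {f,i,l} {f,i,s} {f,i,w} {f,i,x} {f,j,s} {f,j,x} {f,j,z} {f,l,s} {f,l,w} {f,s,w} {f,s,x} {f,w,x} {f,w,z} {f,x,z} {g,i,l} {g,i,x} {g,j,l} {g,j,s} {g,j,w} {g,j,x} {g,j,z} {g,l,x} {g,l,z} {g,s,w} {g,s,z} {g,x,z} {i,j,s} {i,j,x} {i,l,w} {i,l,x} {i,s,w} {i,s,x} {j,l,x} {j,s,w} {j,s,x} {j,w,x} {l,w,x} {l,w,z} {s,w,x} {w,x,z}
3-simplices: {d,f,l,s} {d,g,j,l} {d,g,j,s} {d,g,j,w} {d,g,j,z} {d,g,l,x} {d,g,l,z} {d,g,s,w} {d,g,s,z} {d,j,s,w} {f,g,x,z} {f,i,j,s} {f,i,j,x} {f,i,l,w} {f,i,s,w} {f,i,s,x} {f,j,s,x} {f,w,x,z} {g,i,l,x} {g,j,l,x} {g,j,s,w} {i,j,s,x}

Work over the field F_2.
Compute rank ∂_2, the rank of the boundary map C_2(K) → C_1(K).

n_0=10 n_1=44 n_2=63 n_3=22  [Z2]
∂1: piv[df,dg,di,dj,dl,ds,dw,dx,dz] rk=9  ker:fg,fi,fj,fl,fs,fw,fx,fz,gi,gj,gl,gs,gw,gx,gz,ij,il,is,iw,ix,jl,js,jw,jx,jz,ls,lw,lx,lz,sw,sx,sz,wx,wz,xz
∂2: piv[dfl,dfs,dgi,dgj,dgl,dgs,dgw,dgx,dgz,djl,djs,djw,djz,dls,dlw,dlx,dlz,dsw,dsz,dwz,fgx,fgz,fij,fil,fis,fiw,fix,fjs,fjx,fjz,flw,fsx,fwx,fxz,gil] rk=35  ker:fls,fsw,fwz,gix,gjl,gjs,gjw,gjx,gjz,glx,glz,gsw,gsz,gxz,ijs,ijx,ilw,ilx,isw,isx,jlx,jsw,jsx,jwx,lwx,lwz,swx,wxz
∂3: piv[dfls,dgjl,dgjs,dgjw,dgjz,dglx,dglz,dgsw,dgsz,djsw,fgxz,fijs,fijx,filw,fisw,fisx,fjsx,fwxz,gilx,gjlx] rk=20  ker:gjsw,ijsx
rk∂_2=35

rank∂_2=35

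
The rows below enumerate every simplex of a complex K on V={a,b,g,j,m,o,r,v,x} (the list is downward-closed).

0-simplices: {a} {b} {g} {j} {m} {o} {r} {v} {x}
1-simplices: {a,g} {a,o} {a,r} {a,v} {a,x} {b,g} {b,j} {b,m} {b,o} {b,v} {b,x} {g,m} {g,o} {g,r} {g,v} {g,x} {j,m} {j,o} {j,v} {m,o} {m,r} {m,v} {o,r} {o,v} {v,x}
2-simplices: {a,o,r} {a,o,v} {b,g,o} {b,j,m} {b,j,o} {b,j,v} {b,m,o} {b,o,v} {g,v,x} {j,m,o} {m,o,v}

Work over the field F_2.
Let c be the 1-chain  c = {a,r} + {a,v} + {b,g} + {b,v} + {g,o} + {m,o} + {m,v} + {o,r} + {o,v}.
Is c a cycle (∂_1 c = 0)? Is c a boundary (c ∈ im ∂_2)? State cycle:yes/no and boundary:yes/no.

cycle:yes boundary:yes

n_0=9 n_1=25 n_2=11  [Z2]
∂1: piv[ag,ao,ar,av,ax,bg,bj,bm] rk=8  ker:bo,bv,bx,gm,go,gr,gv,gx,jm,jo,jv,mo,mr,mv,or,ov,vx
∂2: piv[aor,aov,bgo,bjm,bjo,bjv,bmo,bov,gvx,mov] rk=10  ker:jmo
∂1c = 0
c vs im∂2: reduces to 0 ⇒ boundary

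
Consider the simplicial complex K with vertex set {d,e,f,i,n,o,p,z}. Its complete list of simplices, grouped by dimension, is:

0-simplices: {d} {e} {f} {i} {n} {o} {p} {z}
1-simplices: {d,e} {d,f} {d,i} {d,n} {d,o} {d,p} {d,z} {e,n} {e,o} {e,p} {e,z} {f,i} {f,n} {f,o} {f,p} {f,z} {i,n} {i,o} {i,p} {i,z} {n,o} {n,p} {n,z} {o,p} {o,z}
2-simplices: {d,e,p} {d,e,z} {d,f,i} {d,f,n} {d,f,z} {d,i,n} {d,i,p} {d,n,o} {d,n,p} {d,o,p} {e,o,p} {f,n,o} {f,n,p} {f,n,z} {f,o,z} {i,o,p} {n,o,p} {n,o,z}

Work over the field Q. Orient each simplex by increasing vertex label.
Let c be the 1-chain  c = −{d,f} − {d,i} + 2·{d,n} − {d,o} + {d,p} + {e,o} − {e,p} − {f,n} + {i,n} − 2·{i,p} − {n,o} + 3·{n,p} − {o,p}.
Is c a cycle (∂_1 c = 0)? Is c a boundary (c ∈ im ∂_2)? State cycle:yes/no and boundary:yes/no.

cycle:yes boundary:yes

n_0=8 n_1=25 n_2=18  [Q]
∂1: piv[de,df,di,dn,do,dp,dz] rk=7  ker:en,eo,ep,ez,fi,fn,fo,fp,fz,in,io,ip,iz,no,np,nz,op,oz
∂2: piv[dep,dez,dfi,dfn,dfz,din,dip,dno,dnp,dop,eop,fno,fnp,fnz,foz,iop] rk=16  ker:nop,noz
∂1c = 0
c vs im∂2: reduces to 0 ⇒ boundary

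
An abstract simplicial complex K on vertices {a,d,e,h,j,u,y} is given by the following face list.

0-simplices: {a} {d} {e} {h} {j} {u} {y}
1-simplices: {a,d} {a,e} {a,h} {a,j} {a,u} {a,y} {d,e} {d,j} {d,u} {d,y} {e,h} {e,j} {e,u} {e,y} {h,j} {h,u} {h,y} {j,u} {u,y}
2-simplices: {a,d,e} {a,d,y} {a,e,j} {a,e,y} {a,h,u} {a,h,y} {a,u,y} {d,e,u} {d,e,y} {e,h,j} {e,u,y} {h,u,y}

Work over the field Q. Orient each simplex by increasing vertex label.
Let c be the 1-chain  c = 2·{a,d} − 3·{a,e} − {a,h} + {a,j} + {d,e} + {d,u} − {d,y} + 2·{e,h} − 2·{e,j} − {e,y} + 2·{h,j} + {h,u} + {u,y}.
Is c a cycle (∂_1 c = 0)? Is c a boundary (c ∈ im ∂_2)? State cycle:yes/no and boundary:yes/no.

n_0=7 n_1=19 n_2=12  [Q]
∂1: piv[ad,ae,ah,aj,au,ay] rk=6  ker:de,dj,du,dy,eh,ej,eu,ey,hj,hu,hy,ju,uy
∂2: piv[ade,ady,aej,aey,ahu,ahy,auy,deu,ehj,euy] rk=10  ker:dey,huy
∂1c = {a} + {d} − {e} − 2·{h} + {j} + {u} − {y}

cycle:no boundary:no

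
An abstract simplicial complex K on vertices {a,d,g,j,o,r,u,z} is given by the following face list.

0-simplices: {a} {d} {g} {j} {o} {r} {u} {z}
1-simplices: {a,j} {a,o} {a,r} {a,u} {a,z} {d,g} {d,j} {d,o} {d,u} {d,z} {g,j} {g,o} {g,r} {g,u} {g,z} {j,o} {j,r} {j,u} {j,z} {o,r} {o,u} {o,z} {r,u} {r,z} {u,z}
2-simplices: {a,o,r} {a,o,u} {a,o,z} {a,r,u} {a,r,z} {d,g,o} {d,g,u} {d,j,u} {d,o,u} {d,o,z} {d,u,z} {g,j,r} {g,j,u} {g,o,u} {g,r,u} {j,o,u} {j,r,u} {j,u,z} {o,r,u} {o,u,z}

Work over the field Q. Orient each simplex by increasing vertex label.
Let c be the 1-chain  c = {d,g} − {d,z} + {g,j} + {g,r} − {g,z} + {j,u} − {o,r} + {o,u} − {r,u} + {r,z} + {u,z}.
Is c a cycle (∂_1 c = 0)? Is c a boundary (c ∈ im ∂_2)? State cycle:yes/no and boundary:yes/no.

n_0=8 n_1=25 n_2=20  [Q]
∂1: piv[aj,ao,ar,au,az,dg,dj] rk=7  ker:do,du,dz,gj,go,gr,gu,gz,jo,jr,ju,jz,or,ou,oz,ru,rz,uz
∂2: piv[aor,aou,aoz,aru,arz,dgo,dgu,dju,dou,doz,duz,gjr,gju,gru,jou,juz] rk=16  ker:gou,jru,oru,ouz
∂1c = 0
c vs im∂2: residual ≠ 0 ⇒ not boundary

cycle:yes boundary:no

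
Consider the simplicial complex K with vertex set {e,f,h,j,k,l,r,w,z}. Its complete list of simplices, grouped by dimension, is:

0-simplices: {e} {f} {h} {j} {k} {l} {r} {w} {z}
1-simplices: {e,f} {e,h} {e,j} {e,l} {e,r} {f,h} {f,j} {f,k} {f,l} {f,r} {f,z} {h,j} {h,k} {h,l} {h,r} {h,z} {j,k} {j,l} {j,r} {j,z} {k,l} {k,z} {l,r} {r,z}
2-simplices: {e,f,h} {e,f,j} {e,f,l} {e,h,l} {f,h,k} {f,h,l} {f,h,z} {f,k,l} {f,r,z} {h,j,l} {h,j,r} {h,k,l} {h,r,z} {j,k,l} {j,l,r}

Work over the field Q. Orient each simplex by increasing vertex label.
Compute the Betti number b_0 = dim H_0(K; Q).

n_0=9 n_1=24 n_2=15  [Q]
∂1: piv[ef,eh,ej,el,er,fk,fz] rk=7  ker:fh,fj,fl,fr,hj,hk,hl,hr,hz,jk,jl,jr,jz,kl,kz,lr,rz
∂2: piv[efh,efj,efl,ehl,fhk,fhz,fkl,frz,hjl,hjr,hrz,jkl,jlr] rk=13  ker:fhl,hkl
b_0=(9−0)−7=2

b_0=2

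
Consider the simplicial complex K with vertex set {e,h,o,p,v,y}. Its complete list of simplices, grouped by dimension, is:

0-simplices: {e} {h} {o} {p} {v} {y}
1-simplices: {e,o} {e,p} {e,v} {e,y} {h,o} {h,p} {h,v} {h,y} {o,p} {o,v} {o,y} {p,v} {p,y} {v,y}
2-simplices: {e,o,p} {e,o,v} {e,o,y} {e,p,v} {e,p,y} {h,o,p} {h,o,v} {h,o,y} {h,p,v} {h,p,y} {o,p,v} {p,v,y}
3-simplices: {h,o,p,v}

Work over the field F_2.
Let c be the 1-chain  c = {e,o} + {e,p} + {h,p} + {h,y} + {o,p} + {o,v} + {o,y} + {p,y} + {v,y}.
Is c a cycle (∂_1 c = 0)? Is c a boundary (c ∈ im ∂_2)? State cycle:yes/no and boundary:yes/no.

n_0=6 n_1=14 n_2=12 n_3=1  [Z2]
∂1: piv[eo,ep,ev,ey,ho] rk=5  ker:hp,hv,hy,op,ov,oy,pv,py,vy
∂2: piv[eop,eov,eoy,epv,epy,hop,hov,hoy,pvy] rk=9  ker:hpv,hpy,opv
∂3: piv[hopv] rk=1
∂1c = 0
c vs im∂2: reduces to 0 ⇒ boundary

cycle:yes boundary:yes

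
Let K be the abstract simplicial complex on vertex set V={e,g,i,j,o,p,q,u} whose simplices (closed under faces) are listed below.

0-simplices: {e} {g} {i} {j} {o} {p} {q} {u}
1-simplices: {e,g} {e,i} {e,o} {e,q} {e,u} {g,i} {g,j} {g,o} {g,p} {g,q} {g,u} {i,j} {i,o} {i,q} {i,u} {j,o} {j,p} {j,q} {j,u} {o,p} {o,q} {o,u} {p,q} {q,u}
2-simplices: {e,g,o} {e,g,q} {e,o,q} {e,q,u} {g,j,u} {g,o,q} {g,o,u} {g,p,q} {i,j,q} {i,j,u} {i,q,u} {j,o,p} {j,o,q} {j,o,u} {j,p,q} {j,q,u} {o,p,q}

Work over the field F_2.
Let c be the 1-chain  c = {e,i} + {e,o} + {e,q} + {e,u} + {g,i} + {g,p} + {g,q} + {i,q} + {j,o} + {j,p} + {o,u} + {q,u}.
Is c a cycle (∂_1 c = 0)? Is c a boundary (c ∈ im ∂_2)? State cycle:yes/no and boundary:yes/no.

n_0=8 n_1=24 n_2=17  [Z2]
∂1: piv[eg,ei,eo,eq,eu,gj,gp] rk=7  ker:gi,go,gq,gu,ij,io,iq,iu,jo,jp,jq,ju,op,oq,ou,pq,qu
∂2: piv[ego,egq,eoq,equ,gju,gou,gpq,ijq,iju,iqu,jop,joq,jou,jpq] rk=14  ker:goq,jqu,opq
∂1c = {g} + {i} + {o} + {u}

cycle:no boundary:no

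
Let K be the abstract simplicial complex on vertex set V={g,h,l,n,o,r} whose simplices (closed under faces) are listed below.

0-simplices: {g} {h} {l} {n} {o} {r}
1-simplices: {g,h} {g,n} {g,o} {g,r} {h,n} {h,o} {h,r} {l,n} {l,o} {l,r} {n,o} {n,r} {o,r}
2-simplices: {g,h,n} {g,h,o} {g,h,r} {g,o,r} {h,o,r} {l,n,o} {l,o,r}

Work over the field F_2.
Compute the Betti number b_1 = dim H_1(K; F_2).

b_1=2

n_0=6 n_1=13 n_2=7  [Z2]
∂1: piv[gh,gn,go,gr,ln] rk=5  ker:hn,ho,hr,lo,lr,no,nr,or
∂2: piv[ghn,gho,ghr,gor,lno,lor] rk=6  ker:hor
b_1=(13−5)−6=2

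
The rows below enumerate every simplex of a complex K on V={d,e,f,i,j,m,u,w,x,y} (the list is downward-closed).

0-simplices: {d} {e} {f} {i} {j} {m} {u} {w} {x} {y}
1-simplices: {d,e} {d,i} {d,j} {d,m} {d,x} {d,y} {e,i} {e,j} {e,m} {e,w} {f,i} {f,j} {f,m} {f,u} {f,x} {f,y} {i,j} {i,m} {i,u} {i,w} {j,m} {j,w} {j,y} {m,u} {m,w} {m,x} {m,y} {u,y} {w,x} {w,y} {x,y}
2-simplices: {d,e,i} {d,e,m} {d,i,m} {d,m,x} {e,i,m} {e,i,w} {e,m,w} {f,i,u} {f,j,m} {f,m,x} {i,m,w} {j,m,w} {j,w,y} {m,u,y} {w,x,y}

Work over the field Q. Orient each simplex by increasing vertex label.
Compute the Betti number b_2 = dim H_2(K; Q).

b_2=2

n_0=10 n_1=31 n_2=15  [Q]
∂1: piv[de,di,dj,dm,dx,dy,ew,fi,fu] rk=9  ker:ei,ej,em,fj,fm,fx,fy,ij,im,iu,iw,jm,jw,jy,mu,mw,mx,my,uy,wx,wy,xy
∂2: piv[dei,dem,dim,dmx,eiw,emw,fiu,fjm,fmx,jmw,jwy,muy,wxy] rk=13  ker:eim,imw
b_2=(15−13)−0=2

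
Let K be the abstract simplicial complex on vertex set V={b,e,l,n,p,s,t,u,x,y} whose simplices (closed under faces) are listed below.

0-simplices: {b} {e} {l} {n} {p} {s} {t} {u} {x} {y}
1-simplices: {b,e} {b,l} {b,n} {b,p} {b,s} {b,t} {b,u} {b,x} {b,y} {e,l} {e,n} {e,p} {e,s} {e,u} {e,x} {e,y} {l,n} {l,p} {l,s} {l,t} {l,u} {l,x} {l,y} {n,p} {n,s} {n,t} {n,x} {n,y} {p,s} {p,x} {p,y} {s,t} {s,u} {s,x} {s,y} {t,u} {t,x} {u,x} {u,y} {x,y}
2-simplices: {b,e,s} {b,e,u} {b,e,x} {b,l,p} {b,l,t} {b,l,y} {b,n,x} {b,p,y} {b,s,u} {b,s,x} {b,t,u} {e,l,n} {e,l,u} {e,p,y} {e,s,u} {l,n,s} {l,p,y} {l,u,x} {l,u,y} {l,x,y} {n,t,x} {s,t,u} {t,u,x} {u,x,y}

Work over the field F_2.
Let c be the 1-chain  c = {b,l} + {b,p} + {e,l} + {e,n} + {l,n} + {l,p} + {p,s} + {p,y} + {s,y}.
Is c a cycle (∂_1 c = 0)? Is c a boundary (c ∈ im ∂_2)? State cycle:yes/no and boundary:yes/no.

n_0=10 n_1=40 n_2=24  [Z2]
∂1: piv[be,bl,bn,bp,bs,bt,bu,bx,by] rk=9  ker:el,en,ep,es,eu,ex,ey,ln,lp,ls,lt,lu,lx,ly,np,ns,nt,nx,ny,ps,px,py,st,su,sx,sy,tu,tx,ux,uy,xy
∂2: piv[bes,beu,bex,blp,blt,bly,bnx,bpy,bsu,bsx,btu,eln,elu,epy,lns,lux,luy,lxy,ntx,stu,tux] rk=21  ker:esu,lpy,uxy
∂1c = 0
c vs im∂2: residual ≠ 0 ⇒ not boundary

cycle:yes boundary:no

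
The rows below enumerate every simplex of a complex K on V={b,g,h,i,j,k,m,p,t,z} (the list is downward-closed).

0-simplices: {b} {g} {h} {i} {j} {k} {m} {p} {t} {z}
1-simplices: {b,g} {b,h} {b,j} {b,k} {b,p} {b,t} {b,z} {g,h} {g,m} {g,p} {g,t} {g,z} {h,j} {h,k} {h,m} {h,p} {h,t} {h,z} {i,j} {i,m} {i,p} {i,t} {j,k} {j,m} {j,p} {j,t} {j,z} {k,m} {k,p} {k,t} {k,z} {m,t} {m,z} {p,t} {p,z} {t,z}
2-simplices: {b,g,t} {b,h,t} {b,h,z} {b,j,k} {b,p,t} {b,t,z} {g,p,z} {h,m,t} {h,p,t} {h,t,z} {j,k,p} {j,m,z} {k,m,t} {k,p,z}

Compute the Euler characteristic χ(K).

n_0=10 n_1=36 n_2=14
χ=+10−36+14=-12

χ(K)=-12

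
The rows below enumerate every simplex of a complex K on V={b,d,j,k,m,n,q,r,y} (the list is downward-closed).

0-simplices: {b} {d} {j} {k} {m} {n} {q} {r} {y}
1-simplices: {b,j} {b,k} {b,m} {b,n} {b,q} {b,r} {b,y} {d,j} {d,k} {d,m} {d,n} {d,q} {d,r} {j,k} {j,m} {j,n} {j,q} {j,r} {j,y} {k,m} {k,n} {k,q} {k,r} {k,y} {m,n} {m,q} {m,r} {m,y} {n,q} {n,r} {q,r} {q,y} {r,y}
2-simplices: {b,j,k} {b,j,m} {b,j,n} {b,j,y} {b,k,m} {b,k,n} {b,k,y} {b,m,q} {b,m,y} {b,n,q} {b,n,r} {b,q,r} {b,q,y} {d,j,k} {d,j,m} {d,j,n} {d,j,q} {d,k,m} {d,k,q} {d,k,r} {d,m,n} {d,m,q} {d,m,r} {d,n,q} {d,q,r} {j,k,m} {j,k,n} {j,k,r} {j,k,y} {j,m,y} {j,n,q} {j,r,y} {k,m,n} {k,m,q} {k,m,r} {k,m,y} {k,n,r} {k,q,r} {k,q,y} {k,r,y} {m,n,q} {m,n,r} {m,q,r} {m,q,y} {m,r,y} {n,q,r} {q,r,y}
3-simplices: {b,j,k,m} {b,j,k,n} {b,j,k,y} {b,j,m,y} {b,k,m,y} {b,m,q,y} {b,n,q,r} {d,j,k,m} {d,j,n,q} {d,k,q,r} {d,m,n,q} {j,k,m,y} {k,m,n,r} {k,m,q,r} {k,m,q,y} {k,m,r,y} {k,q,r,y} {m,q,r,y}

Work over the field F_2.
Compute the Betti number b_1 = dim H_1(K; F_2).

n_0=9 n_1=33 n_2=47 n_3=18  [Z2]
∂1: piv[bj,bk,bm,bn,bq,br,by,dj] rk=8  ker:dk,dm,dn,dq,dr,jk,jm,jn,jq,jr,jy,km,kn,kq,kr,ky,mn,mq,mr,my,nq,nr,qr,qy,ry
∂2: piv[bjk,bjm,bjn,bjy,bkm,bkn,bky,bmq,bmy,bnq,bnr,bqr,bqy,djk,djm,djn,djq,dkq,dkr,dmn,dmq,dmr,dqr,jkr,jry] rk=25  ker:dkm,dnq,jkm,jkn,jky,jmy,jnq,kmn,kmq,kmr,kmy,knr,kqr,kqy,kry,mnq,mnr,mqr,mqy,mry,nqr,qry
∂3: piv[bjkm,bjkn,bjky,bjmy,bkmy,bmqy,bnqr,djkm,djnq,dkqr,dmnq,kmnr,kmqr,kmqy,kmry,kqry] rk=16  ker:jkmy,mqry
b_1=(33−8)−25=0

b_1=0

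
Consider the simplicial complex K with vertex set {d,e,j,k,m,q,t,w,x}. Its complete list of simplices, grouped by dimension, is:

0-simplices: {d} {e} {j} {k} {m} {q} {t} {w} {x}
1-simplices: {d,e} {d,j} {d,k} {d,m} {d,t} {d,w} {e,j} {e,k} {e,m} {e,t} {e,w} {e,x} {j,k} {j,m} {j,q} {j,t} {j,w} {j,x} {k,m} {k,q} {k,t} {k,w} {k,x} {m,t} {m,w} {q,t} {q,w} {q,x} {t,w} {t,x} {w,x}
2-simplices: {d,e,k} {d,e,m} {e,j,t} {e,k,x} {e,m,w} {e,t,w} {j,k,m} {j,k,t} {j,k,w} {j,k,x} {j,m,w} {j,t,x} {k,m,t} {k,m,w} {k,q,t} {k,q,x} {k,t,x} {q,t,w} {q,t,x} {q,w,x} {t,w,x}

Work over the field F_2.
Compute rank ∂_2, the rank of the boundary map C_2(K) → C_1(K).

n_0=9 n_1=31 n_2=21  [Z2]
∂1: piv[de,dj,dk,dm,dt,dw,ex,jq] rk=8  ker:ej,ek,em,et,ew,jk,jm,jt,jw,jx,km,kq,kt,kw,kx,mt,mw,qt,qw,qx,tw,tx,wx
∂2: piv[dek,dem,ejt,ekx,emw,etw,jkm,jkt,jkw,jkx,jmw,jtx,kmt,kqt,kqx,qtw,qwx] rk=17  ker:kmw,ktx,qtx,twx
rk∂_2=17

rank∂_2=17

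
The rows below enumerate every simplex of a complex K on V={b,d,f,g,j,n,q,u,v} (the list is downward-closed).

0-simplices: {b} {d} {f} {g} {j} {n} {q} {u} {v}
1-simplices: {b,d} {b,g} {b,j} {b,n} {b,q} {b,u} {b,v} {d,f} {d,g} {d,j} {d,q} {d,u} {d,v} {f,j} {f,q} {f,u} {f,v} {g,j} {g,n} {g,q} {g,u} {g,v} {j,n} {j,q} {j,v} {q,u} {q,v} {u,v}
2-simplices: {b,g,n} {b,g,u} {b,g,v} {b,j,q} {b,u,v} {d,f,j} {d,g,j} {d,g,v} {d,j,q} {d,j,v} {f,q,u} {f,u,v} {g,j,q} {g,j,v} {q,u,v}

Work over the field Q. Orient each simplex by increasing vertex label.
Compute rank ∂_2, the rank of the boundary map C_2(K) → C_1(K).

n_0=9 n_1=28 n_2=15  [Q]
∂1: piv[bd,bg,bj,bn,bq,bu,bv,df] rk=8  ker:dg,dj,dq,du,dv,fj,fq,fu,fv,gj,gn,gq,gu,gv,jn,jq,jv,qu,qv,uv
∂2: piv[bgn,bgu,bgv,bjq,buv,dfj,dgj,dgv,djq,djv,fqu,fuv,gjq,quv] rk=14  ker:gjv
rk∂_2=14

rank∂_2=14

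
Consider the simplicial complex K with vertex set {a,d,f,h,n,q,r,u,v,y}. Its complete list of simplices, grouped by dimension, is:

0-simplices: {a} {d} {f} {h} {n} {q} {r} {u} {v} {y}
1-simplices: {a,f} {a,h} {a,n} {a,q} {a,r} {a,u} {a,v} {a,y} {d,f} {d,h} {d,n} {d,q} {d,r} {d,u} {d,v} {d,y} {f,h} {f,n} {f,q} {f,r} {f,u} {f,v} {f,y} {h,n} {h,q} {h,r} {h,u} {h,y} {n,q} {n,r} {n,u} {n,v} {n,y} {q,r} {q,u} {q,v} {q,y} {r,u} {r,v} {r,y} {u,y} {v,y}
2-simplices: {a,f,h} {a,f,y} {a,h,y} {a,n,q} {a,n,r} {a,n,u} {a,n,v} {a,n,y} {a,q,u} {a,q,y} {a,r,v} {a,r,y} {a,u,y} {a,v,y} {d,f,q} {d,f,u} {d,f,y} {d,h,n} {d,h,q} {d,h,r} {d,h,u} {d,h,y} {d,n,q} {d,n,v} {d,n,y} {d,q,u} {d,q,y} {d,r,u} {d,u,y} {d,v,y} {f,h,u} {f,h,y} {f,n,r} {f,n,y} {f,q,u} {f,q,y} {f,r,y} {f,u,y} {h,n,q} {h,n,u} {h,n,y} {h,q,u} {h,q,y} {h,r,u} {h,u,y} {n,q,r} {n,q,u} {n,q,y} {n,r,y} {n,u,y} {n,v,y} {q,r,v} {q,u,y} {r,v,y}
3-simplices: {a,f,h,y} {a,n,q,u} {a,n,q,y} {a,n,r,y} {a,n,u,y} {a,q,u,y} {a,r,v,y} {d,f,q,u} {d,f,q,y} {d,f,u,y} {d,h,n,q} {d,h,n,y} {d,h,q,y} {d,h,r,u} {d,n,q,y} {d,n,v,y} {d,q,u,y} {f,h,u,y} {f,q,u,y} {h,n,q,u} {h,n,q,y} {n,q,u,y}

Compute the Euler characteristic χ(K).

n_0=10 n_1=42 n_2=54 n_3=22
χ=+10−42+54−22=0

χ(K)=0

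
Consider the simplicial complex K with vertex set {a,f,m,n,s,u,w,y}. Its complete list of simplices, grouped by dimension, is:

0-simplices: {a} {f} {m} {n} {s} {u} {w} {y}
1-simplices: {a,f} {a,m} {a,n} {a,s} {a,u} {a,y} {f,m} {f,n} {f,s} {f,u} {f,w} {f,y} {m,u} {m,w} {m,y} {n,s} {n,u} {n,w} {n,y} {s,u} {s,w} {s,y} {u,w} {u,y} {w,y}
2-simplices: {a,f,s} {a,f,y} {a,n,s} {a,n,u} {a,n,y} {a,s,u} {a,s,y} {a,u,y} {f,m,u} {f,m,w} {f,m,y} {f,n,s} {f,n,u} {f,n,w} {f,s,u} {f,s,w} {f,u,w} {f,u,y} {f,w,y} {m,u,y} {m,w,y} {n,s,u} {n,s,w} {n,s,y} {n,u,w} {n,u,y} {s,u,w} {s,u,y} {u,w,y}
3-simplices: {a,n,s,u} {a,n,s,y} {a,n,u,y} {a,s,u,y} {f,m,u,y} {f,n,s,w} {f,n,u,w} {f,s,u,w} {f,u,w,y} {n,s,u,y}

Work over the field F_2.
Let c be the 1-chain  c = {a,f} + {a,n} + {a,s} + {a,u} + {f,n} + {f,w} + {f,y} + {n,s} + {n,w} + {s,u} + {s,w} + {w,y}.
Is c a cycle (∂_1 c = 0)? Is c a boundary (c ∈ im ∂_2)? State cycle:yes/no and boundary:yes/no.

cycle:yes boundary:yes

n_0=8 n_1=25 n_2=29 n_3=10  [Z2]
∂1: piv[af,am,an,as,au,ay,fw] rk=7  ker:fm,fn,fs,fu,fy,mu,mw,my,ns,nu,nw,ny,su,sw,sy,uw,uy,wy
∂2: piv[afs,afy,ans,anu,any,asu,asy,auy,fmu,fmw,fmy,fns,fnu,fnw,fsw,fuw,fwy] rk=17  ker:fsu,fuy,muy,mwy,nsu,nsw,nsy,nuw,nuy,suw,suy,uwy
∂3: piv[ansu,ansy,anuy,asuy,fmuy,fnsw,fnuw,fsuw,fuwy] rk=9  ker:nsuy
∂1c = 0
c vs im∂2: reduces to 0 ⇒ boundary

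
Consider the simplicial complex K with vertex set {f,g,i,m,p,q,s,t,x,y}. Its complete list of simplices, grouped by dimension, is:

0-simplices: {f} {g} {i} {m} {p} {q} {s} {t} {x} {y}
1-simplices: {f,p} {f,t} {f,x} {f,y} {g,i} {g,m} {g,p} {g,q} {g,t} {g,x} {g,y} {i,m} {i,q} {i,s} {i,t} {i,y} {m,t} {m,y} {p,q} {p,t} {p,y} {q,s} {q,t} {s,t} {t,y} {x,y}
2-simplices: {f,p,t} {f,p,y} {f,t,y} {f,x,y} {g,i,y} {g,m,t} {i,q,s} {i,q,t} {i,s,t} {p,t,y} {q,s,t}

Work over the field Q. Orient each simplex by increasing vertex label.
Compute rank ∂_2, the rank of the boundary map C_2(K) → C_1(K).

n_0=10 n_1=26 n_2=11  [Q]
∂1: piv[fp,ft,fx,fy,gi,gm,gp,gq,is] rk=9  ker:gt,gx,gy,im,iq,it,iy,mt,my,pq,pt,py,qs,qt,st,ty,xy
∂2: piv[fpt,fpy,fty,fxy,giy,gmt,iqs,iqt,ist] rk=9  ker:pty,qst
rk∂_2=9

rank∂_2=9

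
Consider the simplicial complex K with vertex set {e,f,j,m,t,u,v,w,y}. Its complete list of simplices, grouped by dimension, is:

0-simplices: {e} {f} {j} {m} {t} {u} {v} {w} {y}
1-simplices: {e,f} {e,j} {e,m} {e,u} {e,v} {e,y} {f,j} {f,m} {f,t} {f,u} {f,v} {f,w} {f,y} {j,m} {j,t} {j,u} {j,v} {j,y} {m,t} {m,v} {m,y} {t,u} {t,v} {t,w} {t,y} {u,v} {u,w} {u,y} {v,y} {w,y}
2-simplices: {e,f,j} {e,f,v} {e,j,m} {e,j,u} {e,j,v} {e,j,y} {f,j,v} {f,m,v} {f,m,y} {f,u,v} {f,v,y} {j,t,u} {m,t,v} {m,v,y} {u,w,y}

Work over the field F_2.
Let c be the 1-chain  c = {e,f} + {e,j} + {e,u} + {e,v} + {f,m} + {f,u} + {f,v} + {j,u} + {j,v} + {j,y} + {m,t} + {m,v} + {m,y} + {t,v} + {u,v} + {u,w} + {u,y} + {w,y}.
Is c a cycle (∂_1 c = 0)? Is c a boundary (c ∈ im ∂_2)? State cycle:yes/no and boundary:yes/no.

cycle:yes boundary:no

n_0=9 n_1=30 n_2=15  [Z2]
∂1: piv[ef,ej,em,eu,ev,ey,ft,fw] rk=8  ker:fj,fm,fu,fv,fy,jm,jt,ju,jv,jy,mt,mv,my,tu,tv,tw,ty,uv,uw,uy,vy,wy
∂2: piv[efj,efv,ejm,eju,ejv,ejy,fmv,fmy,fuv,fvy,jtu,mtv,uwy] rk=13  ker:fjv,mvy
∂1c = 0
c vs im∂2: residual ≠ 0 ⇒ not boundary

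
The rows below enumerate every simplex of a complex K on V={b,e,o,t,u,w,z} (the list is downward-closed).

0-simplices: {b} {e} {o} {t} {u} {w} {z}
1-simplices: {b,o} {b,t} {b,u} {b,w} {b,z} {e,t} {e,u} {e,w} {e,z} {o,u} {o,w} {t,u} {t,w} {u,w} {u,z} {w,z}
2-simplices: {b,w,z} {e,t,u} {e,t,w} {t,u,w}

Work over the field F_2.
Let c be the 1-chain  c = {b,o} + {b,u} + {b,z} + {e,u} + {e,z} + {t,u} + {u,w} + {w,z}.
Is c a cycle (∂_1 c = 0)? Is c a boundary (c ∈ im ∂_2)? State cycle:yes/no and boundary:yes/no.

cycle:no boundary:no

n_0=7 n_1=16 n_2=4  [Z2]
∂1: piv[bo,bt,bu,bw,bz,et] rk=6  ker:eu,ew,ez,ou,ow,tu,tw,uw,uz,wz
∂2: piv[bwz,etu,etw,tuw] rk=4
∂1c = {b} + {o} + {t} + {z}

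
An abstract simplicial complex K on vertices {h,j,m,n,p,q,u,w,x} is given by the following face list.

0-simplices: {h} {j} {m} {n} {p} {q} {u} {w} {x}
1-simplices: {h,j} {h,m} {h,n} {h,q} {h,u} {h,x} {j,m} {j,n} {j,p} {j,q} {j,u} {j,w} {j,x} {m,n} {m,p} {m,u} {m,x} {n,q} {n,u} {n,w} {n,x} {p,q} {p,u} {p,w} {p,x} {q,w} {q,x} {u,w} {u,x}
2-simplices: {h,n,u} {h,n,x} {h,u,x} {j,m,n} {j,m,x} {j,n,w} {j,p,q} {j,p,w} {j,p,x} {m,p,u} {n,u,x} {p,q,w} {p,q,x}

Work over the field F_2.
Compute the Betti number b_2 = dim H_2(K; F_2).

n_0=9 n_1=29 n_2=13  [Z2]
∂1: piv[hj,hm,hn,hq,hu,hx,jp,jw] rk=8  ker:jm,jn,jq,ju,jx,mn,mp,mu,mx,nq,nu,nw,nx,pq,pu,pw,px,qw,qx,uw,ux
∂2: piv[hnu,hnx,hux,jmn,jmx,jnw,jpq,jpw,jpx,mpu,pqw,pqx] rk=12  ker:nux
b_2=(13−12)−0=1

b_2=1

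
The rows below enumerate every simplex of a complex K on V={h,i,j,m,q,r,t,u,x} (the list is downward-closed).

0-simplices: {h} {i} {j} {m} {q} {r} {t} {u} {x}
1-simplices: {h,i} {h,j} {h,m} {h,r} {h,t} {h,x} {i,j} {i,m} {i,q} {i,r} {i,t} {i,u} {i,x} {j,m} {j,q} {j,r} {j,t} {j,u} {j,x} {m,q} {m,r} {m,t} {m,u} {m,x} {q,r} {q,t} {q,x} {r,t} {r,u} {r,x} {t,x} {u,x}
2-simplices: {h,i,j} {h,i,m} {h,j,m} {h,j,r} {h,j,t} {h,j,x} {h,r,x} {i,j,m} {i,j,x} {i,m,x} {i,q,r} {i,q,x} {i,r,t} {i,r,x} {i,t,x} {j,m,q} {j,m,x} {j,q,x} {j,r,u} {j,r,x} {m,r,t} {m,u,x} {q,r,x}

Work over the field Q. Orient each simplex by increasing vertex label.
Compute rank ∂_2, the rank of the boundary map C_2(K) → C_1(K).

rank∂_2=19

n_0=9 n_1=32 n_2=23  [Q]
∂1: piv[hi,hj,hm,hr,ht,hx,iq,iu] rk=8  ker:ij,im,ir,it,ix,jm,jq,jr,jt,ju,jx,mq,mr,mt,mu,mx,qr,qt,qx,rt,ru,rx,tx,ux
∂2: piv[hij,him,hjm,hjr,hjt,hjx,hrx,ijx,imx,iqr,iqx,irt,irx,itx,jmq,jqx,jru,mrt,mux] rk=19  ker:ijm,jmx,jrx,qrx
rk∂_2=19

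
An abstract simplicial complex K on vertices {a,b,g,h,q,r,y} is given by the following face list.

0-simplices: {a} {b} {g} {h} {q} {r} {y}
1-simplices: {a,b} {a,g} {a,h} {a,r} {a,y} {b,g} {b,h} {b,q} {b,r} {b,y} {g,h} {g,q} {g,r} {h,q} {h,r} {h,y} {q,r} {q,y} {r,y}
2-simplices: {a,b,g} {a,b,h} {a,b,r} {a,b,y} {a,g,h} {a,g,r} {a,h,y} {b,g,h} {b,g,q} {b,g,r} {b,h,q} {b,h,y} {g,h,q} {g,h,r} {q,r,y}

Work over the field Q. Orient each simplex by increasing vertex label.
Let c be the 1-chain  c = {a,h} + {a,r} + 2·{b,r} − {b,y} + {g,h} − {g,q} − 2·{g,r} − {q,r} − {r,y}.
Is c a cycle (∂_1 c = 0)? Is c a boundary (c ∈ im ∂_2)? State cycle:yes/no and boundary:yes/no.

cycle:no boundary:no

n_0=7 n_1=19 n_2=15  [Q]
∂1: piv[ab,ag,ah,ar,ay,bq] rk=6  ker:bg,bh,br,by,gh,gq,gr,hq,hr,hy,qr,qy,ry
∂2: piv[abg,abh,abr,aby,agh,agr,ahy,bgq,bhq,ghr,qry] rk=11  ker:bgh,bgr,bhy,ghq
∂1c = −2·{a} − {b} + 2·{g} + 2·{h} + {r} − 2·{y}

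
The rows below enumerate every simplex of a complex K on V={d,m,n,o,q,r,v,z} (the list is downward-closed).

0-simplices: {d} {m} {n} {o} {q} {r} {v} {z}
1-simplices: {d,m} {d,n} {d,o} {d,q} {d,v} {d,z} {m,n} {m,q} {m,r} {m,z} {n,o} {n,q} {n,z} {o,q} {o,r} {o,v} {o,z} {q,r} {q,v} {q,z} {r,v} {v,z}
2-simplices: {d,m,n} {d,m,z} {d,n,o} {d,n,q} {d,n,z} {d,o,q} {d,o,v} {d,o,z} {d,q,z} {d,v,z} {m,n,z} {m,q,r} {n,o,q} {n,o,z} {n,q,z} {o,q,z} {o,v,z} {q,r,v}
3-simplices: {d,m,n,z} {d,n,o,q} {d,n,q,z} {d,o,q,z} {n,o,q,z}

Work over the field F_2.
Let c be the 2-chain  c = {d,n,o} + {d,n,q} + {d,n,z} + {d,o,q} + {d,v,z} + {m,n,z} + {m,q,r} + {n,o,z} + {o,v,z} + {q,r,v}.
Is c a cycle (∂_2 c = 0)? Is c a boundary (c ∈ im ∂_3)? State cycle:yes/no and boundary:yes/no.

cycle:no boundary:no

n_0=8 n_1=22 n_2=18 n_3=5  [Z2]
∂1: piv[dm,dn,do,dq,dv,dz,mr] rk=7  ker:mn,mq,mz,no,nq,nz,oq,or,ov,oz,qr,qv,qz,rv,vz
∂2: piv[dmn,dmz,dno,dnq,dnz,doq,dov,doz,dqz,dvz,mqr,qrv] rk=12  ker:mnz,noq,noz,nqz,oqz,ovz
∂3: piv[dmnz,dnoq,dnqz,doqz,noqz] rk=5
∂2c = {d,n} + {d,v} + {m,n} + {m,q} + {m,r} + {m,z} + {n,q} + {n,z} + {o,q} + {o,v} + {q,v} + {r,v}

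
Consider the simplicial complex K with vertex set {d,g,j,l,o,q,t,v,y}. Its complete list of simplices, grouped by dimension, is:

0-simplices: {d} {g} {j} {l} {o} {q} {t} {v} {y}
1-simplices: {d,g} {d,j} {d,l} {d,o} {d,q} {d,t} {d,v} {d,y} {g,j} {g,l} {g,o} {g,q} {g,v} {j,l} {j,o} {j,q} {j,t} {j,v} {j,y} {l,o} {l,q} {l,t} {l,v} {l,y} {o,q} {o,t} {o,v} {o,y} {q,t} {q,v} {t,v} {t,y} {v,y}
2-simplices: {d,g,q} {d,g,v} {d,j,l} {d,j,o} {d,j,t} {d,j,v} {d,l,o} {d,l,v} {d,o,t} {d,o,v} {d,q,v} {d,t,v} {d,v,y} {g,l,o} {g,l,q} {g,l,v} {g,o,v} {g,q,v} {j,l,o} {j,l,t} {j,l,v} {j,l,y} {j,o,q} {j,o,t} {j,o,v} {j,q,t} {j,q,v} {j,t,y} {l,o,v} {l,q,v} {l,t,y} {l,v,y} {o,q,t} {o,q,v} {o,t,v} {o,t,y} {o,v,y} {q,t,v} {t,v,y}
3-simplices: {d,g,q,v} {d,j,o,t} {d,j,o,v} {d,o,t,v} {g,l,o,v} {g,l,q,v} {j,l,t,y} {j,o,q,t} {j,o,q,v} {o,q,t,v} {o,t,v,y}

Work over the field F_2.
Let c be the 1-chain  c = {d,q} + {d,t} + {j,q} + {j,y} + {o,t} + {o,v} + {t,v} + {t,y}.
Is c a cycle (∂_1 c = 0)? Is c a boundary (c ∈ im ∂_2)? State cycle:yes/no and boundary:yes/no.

cycle:yes boundary:yes

n_0=9 n_1=33 n_2=39 n_3=11  [Z2]
∂1: piv[dg,dj,dl,do,dq,dt,dv,dy] rk=8  ker:gj,gl,go,gq,gv,jl,jo,jq,jt,jv,jy,lo,lq,lt,lv,ly,oq,ot,ov,oy,qt,qv,tv,ty,vy
∂2: piv[dgq,dgv,djl,djo,djt,djv,dlo,dlv,dot,dov,dqv,dtv,dvy,glo,glq,glv,jlt,jly,joq,jqt,jqv,jty,lvy,oty] rk=24  ker:gov,gqv,jlo,jlv,jot,jov,lov,lqv,lty,oqt,oqv,otv,ovy,qtv,tvy
∂3: piv[dgqv,djot,djov,dotv,glov,glqv,jlty,joqt,joqv,oqtv,otvy] rk=11
∂1c = 0
c vs im∂2: reduces to 0 ⇒ boundary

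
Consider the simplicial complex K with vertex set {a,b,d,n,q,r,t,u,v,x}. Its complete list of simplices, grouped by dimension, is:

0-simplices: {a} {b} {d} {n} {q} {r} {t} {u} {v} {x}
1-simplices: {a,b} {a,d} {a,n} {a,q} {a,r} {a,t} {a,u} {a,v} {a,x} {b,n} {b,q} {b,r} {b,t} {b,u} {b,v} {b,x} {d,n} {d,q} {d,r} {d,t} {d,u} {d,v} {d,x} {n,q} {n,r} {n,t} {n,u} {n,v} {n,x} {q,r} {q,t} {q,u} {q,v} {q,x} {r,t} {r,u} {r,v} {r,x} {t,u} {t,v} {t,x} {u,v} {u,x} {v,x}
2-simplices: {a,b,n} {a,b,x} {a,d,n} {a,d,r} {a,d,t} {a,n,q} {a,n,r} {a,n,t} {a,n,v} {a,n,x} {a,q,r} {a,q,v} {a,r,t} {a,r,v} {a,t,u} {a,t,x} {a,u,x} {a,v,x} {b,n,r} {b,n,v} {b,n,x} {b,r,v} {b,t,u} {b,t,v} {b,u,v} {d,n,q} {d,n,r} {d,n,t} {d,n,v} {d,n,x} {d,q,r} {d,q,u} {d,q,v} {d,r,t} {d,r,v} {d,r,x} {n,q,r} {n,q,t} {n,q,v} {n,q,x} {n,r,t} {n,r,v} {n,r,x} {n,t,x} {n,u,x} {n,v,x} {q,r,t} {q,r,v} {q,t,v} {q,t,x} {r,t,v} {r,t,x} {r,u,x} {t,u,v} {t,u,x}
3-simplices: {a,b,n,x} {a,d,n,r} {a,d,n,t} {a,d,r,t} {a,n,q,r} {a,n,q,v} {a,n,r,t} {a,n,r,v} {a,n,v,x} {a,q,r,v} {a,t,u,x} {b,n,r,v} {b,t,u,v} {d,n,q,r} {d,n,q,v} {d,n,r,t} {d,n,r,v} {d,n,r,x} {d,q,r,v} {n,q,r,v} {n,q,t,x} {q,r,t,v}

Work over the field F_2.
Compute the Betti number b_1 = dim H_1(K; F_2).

n_0=10 n_1=44 n_2=55 n_3=22  [Z2]
∂1: piv[ab,ad,an,aq,ar,at,au,av,ax] rk=9  ker:bn,bq,br,bt,bu,bv,bx,dn,dq,dr,dt,du,dv,dx,nq,nr,nt,nu,nv,nx,qr,qt,qu,qv,qx,rt,ru,rv,rx,tu,tv,tx,uv,ux,vx
∂2: piv[abn,abx,adn,adr,adt,anq,anr,ant,anv,anx,aqr,aqv,art,arv,atu,atx,aux,avx,bnr,bnv,btu,btv,buv,dnq,dnv,dnx,dqu,drx,nqt,nqx,nux,qtv,rux] rk=33  ker:bnx,brv,dnr,dnt,dqr,dqv,drt,drv,nqr,nqv,nrt,nrv,nrx,ntx,nvx,qrt,qrv,qtx,rtv,rtx,tuv,tux
∂3: piv[abnx,adnr,adnt,adrt,anqr,anqv,anrt,anrv,anvx,aqrv,atux,bnrv,btuv,dnqr,dnqv,dnrv,dnrx,nqtx,qrtv] rk=19  ker:dnrt,dqrv,nqrv
b_1=(44−9)−33=2

b_1=2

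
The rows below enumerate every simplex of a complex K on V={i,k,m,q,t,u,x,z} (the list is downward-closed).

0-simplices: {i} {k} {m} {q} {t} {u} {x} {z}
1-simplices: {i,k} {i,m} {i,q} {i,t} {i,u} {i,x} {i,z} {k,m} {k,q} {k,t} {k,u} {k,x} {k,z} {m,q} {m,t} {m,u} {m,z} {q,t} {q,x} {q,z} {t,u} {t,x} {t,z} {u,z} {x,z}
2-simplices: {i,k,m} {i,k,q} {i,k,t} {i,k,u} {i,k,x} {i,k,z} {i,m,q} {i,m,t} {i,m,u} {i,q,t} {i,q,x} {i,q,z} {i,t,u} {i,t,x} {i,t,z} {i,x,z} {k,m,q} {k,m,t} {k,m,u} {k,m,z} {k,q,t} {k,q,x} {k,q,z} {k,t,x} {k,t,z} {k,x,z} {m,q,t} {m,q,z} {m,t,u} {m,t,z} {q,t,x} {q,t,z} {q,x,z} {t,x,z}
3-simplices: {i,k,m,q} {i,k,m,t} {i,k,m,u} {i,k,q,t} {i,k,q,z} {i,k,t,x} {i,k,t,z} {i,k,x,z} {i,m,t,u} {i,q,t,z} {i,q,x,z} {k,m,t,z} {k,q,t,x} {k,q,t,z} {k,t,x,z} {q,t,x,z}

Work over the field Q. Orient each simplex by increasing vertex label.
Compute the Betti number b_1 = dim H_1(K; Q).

b_1=1

n_0=8 n_1=25 n_2=34 n_3=16  [Q]
∂1: piv[ik,im,iq,it,iu,ix,iz] rk=7  ker:km,kq,kt,ku,kx,kz,mq,mt,mu,mz,qt,qx,qz,tu,tx,tz,uz,xz
∂2: piv[ikm,ikq,ikt,iku,ikx,ikz,imq,imt,imu,iqt,iqx,iqz,itu,itx,itz,ixz,kmz] rk=17  ker:kmq,kmt,kmu,kqt,kqx,kqz,ktx,ktz,kxz,mqt,mqz,mtu,mtz,qtx,qtz,qxz,txz
∂3: piv[ikmq,ikmt,ikmu,ikqt,ikqz,iktx,iktz,ikxz,imtu,iqtz,iqxz,kmtz,kqtx,ktxz,qtxz] rk=15  ker:kqtz
b_1=(25−7)−17=1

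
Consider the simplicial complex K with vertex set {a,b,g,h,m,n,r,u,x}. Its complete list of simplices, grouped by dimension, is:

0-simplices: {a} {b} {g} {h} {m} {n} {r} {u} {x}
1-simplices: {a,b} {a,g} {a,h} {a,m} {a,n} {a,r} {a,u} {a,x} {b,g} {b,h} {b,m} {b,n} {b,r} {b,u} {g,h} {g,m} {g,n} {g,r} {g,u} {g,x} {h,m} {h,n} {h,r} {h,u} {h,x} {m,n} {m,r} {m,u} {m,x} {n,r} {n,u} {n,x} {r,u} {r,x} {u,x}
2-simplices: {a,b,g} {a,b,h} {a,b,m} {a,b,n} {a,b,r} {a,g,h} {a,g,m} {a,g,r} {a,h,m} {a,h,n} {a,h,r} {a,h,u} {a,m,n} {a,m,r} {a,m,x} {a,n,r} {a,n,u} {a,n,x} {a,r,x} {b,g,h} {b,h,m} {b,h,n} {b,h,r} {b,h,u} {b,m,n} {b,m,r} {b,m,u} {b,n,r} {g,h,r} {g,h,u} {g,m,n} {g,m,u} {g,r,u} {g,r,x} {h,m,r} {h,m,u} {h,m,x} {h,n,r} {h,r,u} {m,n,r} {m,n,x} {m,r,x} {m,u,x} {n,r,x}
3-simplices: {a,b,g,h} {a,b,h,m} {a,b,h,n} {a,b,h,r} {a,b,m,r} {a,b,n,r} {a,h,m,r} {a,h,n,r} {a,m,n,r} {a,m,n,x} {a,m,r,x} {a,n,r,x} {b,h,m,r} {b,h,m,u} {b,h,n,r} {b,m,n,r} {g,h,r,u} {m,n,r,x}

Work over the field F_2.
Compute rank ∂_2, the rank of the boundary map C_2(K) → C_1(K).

rank∂_2=27

n_0=9 n_1=35 n_2=44 n_3=18  [Z2]
∂1: piv[ab,ag,ah,am,an,ar,au,ax] rk=8  ker:bg,bh,bm,bn,br,bu,gh,gm,gn,gr,gu,gx,hm,hn,hr,hu,hx,mn,mr,mu,mx,nr,nu,nx,ru,rx,ux
∂2: piv[abg,abh,abm,abn,abr,agh,agm,agr,ahm,ahn,ahr,ahu,amn,amr,amx,anr,anu,anx,arx,bhu,bmu,ghu,gmn,gru,grx,hmx,mux] rk=27  ker:bgh,bhm,bhn,bhr,bmn,bmr,bnr,ghr,gmu,hmr,hmu,hnr,hru,mnr,mnx,mrx,nrx
∂3: piv[abgh,abhm,abhn,abhr,abmr,abnr,ahmr,ahnr,amnr,amnx,amrx,anrx,bhmu,bmnr,ghru] rk=15  ker:bhmr,bhnr,mnrx
rk∂_2=27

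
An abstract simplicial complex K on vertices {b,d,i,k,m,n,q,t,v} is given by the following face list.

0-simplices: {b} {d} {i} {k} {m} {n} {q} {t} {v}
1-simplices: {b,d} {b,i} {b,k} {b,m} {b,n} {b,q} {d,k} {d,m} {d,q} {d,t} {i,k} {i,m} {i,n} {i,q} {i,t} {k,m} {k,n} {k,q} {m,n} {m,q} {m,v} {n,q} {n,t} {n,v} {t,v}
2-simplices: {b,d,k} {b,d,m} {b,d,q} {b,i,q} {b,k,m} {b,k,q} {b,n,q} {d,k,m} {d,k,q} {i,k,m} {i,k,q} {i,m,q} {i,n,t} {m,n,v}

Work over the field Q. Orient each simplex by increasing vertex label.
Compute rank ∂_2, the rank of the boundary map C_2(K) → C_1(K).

n_0=9 n_1=25 n_2=14  [Q]
∂1: piv[bd,bi,bk,bm,bn,bq,dt,mv] rk=8  ker:dk,dm,dq,ik,im,in,iq,it,km,kn,kq,mn,mq,nq,nt,nv,tv
∂2: piv[bdk,bdm,bdq,biq,bkm,bkq,bnq,ikm,ikq,imq,int,mnv] rk=12  ker:dkm,dkq
rk∂_2=12

rank∂_2=12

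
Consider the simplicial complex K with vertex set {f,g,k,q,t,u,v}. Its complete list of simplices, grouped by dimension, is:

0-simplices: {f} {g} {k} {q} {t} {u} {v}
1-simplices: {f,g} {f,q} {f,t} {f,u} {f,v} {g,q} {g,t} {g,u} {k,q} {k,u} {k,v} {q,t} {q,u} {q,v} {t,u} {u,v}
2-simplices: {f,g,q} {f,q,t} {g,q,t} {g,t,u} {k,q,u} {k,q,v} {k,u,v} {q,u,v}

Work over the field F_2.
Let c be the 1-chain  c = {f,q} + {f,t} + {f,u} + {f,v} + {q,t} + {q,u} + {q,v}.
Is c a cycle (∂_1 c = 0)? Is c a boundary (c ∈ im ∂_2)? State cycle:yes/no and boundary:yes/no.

cycle:yes boundary:no

n_0=7 n_1=16 n_2=8  [Z2]
∂1: piv[fg,fq,ft,fu,fv,kq] rk=6  ker:gq,gt,gu,ku,kv,qt,qu,qv,tu,uv
∂2: piv[fgq,fqt,gqt,gtu,kqu,kqv,kuv] rk=7  ker:quv
∂1c = 0
c vs im∂2: residual ≠ 0 ⇒ not boundary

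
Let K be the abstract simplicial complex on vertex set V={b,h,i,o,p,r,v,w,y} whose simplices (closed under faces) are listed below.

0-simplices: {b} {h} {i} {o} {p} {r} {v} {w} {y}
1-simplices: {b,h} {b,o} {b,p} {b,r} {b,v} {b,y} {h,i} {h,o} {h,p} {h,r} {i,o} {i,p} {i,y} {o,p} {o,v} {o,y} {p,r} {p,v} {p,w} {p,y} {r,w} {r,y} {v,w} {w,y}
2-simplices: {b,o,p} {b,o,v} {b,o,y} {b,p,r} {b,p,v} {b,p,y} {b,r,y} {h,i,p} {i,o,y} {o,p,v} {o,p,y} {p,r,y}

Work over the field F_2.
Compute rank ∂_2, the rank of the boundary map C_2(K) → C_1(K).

rank∂_2=9

n_0=9 n_1=24 n_2=12  [Z2]
∂1: piv[bh,bo,bp,br,bv,by,hi,pw] rk=8  ker:ho,hp,hr,io,ip,iy,op,ov,oy,pr,pv,py,rw,ry,vw,wy
∂2: piv[bop,bov,boy,bpr,bpv,bpy,bry,hip,ioy] rk=9  ker:opv,opy,pry
rk∂_2=9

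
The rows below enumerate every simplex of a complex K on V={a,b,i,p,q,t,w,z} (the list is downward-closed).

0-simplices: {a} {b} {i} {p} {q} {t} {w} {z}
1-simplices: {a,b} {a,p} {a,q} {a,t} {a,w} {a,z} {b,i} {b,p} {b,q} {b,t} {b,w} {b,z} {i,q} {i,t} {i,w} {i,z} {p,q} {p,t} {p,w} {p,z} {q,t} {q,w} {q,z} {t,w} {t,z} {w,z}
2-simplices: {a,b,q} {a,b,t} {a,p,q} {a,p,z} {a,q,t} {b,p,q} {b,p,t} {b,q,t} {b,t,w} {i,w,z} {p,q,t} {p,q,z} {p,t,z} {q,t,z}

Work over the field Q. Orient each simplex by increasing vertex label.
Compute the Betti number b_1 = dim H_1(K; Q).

n_0=8 n_1=26 n_2=14  [Q]
∂1: piv[ab,ap,aq,at,aw,az,bi] rk=7  ker:bp,bq,bt,bw,bz,iq,it,iw,iz,pq,pt,pw,pz,qt,qw,qz,tw,tz,wz
∂2: piv[abq,abt,apq,apz,aqt,bpq,bpt,btw,iwz,pqz,ptz] rk=11  ker:bqt,pqt,qtz
b_1=(26−7)−11=8

b_1=8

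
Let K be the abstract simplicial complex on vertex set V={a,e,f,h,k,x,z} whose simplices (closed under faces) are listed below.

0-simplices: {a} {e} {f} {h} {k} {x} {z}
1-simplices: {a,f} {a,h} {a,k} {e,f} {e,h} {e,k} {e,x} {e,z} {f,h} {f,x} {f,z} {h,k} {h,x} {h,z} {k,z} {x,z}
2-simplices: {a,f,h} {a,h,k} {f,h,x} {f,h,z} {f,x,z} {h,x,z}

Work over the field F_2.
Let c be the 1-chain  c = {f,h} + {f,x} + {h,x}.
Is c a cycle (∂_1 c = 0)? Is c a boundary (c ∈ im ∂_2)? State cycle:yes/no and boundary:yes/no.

cycle:yes boundary:yes

n_0=7 n_1=16 n_2=6  [Z2]
∂1: piv[af,ah,ak,ef,ex,ez] rk=6  ker:eh,ek,fh,fx,fz,hk,hx,hz,kz,xz
∂2: piv[afh,ahk,fhx,fhz,fxz] rk=5  ker:hxz
∂1c = 0
c vs im∂2: reduces to 0 ⇒ boundary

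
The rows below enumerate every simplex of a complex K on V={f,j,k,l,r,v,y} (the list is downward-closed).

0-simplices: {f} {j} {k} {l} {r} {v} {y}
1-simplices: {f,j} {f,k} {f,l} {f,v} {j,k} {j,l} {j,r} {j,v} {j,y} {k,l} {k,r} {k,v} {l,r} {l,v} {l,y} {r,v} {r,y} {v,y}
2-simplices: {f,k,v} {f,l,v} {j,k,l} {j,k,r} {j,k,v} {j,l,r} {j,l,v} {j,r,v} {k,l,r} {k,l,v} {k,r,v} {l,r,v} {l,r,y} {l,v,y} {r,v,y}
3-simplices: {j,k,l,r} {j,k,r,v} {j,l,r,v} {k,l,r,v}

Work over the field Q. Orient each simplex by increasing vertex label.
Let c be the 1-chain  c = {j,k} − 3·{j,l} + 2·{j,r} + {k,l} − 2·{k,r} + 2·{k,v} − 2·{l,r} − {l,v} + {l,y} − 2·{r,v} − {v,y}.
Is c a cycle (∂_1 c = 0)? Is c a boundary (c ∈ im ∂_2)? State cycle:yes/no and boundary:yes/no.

cycle:yes boundary:yes

n_0=7 n_1=18 n_2=15 n_3=4  [Q]
∂1: piv[fj,fk,fl,fv,jr,jy] rk=6  ker:jk,jl,jv,kl,kr,kv,lr,lv,ly,rv,ry,vy
∂2: piv[fkv,flv,jkl,jkr,jkv,jlr,jlv,jrv,lry,lvy] rk=10  ker:klr,klv,krv,lrv,rvy
∂3: piv[jklr,jkrv,jlrv,klrv] rk=4
∂1c = 0
c vs im∂2: reduces to 0 ⇒ boundary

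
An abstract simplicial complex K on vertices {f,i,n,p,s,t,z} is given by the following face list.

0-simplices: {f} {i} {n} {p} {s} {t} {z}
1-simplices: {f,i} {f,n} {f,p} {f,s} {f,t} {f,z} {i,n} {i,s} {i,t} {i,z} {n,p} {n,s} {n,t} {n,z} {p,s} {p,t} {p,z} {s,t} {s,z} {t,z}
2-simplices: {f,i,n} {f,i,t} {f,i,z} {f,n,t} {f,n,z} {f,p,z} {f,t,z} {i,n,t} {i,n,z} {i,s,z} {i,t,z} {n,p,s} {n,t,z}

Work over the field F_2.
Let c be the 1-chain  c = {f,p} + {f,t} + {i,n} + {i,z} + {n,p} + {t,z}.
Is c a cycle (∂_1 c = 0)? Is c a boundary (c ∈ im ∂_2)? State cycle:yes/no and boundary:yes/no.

cycle:yes boundary:no

n_0=7 n_1=20 n_2=13  [Z2]
∂1: piv[fi,fn,fp,fs,ft,fz] rk=6  ker:in,is,it,iz,np,ns,nt,nz,ps,pt,pz,st,sz,tz
∂2: piv[fin,fit,fiz,fnt,fnz,fpz,ftz,isz,nps] rk=9  ker:int,inz,itz,ntz
∂1c = 0
c vs im∂2: residual ≠ 0 ⇒ not boundary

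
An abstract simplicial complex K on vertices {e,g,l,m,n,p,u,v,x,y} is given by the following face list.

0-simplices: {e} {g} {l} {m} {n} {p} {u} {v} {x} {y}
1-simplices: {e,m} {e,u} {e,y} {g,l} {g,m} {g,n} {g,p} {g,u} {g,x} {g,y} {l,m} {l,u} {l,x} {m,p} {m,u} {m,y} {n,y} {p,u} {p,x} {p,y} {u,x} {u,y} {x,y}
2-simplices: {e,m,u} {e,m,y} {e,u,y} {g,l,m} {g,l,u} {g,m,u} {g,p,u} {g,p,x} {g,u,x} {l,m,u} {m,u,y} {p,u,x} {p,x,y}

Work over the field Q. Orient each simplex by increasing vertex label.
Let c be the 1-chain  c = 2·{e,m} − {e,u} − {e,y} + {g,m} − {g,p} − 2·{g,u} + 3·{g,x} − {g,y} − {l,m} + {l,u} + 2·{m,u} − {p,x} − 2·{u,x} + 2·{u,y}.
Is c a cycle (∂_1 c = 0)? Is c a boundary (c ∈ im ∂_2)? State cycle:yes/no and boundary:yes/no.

n_0=10 n_1=23 n_2=13  [Q]
∂1: piv[em,eu,ey,gl,gm,gn,gp,gx] rk=8  ker:gu,gy,lm,lu,lx,mp,mu,my,ny,pu,px,py,ux,uy,xy
∂2: piv[emu,emy,euy,glm,glu,gmu,gpu,gpx,gux,pxy] rk=10  ker:lmu,muy,pux
∂1c = 0
c vs im∂2: residual ≠ 0 ⇒ not boundary

cycle:yes boundary:no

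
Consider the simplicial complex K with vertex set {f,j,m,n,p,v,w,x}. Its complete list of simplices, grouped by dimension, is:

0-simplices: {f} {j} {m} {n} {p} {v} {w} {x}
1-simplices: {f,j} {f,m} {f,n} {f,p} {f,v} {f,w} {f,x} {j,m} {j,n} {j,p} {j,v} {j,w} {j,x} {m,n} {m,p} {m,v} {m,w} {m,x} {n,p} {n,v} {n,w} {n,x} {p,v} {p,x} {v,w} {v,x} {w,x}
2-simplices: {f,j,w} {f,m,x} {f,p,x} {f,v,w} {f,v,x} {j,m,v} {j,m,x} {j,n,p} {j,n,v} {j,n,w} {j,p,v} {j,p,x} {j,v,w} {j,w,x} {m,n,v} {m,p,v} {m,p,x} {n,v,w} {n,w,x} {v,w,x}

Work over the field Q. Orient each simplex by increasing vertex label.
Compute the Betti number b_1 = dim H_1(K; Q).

b_1=2

n_0=8 n_1=27 n_2=20  [Q]
∂1: piv[fj,fm,fn,fp,fv,fw,fx] rk=7  ker:jm,jn,jp,jv,jw,jx,mn,mp,mv,mw,mx,np,nv,nw,nx,pv,px,vw,vx,wx
∂2: piv[fjw,fmx,fpx,fvw,fvx,jmv,jmx,jnp,jnv,jnw,jpv,jpx,jvw,jwx,mnv,mpv,nwx,vwx] rk=18  ker:mpx,nvw
b_1=(27−7)−18=2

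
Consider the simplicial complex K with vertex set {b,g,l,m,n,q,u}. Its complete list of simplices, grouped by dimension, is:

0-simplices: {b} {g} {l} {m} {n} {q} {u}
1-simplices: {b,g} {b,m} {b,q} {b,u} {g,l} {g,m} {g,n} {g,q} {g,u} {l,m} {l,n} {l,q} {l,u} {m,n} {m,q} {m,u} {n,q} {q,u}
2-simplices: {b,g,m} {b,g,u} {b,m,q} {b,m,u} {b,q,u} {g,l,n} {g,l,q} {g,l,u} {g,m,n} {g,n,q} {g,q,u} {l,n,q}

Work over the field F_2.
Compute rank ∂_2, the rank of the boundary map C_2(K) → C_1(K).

n_0=7 n_1=18 n_2=12  [Z2]
∂1: piv[bg,bm,bq,bu,gl,gn] rk=6  ker:gm,gq,gu,lm,ln,lq,lu,mn,mq,mu,nq,qu
∂2: piv[bgm,bgu,bmq,bmu,bqu,gln,glq,glu,gmn,gnq,gqu] rk=11  ker:lnq
rk∂_2=11

rank∂_2=11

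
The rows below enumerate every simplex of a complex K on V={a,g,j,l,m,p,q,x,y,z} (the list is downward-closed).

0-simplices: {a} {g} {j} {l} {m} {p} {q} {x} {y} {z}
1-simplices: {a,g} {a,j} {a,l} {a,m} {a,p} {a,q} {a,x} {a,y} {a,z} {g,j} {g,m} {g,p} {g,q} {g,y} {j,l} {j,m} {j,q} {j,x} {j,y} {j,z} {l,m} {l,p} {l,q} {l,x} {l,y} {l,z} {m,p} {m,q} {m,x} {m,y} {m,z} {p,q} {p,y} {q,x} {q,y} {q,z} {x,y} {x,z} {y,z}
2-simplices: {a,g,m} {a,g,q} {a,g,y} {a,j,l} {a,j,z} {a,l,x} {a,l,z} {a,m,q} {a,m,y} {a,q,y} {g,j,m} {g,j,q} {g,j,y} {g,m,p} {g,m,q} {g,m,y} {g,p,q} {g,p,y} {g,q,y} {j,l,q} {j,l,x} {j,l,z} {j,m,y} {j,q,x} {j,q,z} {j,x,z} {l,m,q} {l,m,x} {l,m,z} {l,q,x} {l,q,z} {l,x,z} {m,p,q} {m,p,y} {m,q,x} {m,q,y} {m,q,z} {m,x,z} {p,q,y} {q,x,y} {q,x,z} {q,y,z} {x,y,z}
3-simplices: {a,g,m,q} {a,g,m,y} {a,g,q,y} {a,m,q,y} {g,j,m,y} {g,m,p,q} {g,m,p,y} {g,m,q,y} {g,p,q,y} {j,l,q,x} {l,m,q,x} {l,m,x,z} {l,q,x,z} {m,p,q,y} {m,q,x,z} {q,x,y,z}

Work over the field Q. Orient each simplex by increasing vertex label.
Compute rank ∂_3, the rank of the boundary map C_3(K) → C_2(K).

n_0=10 n_1=39 n_2=43 n_3=16  [Q]
∂1: piv[ag,aj,al,am,ap,aq,ax,ay,az] rk=9  ker:gj,gm,gp,gq,gy,jl,jm,jq,jx,jy,jz,lm,lp,lq,lx,ly,lz,mp,mq,mx,my,mz,pq,py,qx,qy,qz,xy,xz,yz
∂2: piv[agm,agq,agy,ajl,ajz,alx,alz,amq,amy,aqy,gjm,gjq,gjy,gmp,gpq,gpy,jlq,jlx,jqx,jqz,jxz,lmq,lmx,lmz,qxy,qyz] rk=26  ker:gmq,gmy,gqy,jlz,jmy,lqx,lqz,lxz,mpq,mpy,mqx,mqy,mqz,mxz,pqy,qxz,xyz
∂3: piv[agmq,agmy,agqy,amqy,gjmy,gmpq,gmpy,gpqy,jlqx,lmqx,lmxz,lqxz,mqxz,qxyz] rk=14  ker:gmqy,mpqy
rk∂_3=14

rank∂_3=14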